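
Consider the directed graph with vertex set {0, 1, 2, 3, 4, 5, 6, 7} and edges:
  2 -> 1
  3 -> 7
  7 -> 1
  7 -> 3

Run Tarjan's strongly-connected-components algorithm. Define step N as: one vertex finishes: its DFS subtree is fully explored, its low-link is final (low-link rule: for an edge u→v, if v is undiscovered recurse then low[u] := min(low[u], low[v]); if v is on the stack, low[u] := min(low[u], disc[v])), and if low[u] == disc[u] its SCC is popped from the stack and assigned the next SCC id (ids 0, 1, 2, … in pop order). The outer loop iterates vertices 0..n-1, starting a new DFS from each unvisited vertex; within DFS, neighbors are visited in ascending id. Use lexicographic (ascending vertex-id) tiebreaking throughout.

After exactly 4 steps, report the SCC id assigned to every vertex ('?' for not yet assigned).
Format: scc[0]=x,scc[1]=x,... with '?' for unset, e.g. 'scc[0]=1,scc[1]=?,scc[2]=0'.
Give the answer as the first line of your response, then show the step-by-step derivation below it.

scc[0]=0,scc[1]=1,scc[2]=2,scc[3]=?,scc[4]=?,scc[5]=?,scc[6]=?,scc[7]=?

step 1: low=(low[0]=0,low[1]=?,low[2]=?,low[3]=?,low[4]=?,low[5]=?,low[6]=?,low[7]=?); scc=(scc[0]=0,scc[1]=?,scc[2]=?,scc[3]=?,scc[4]=?,scc[5]=?,scc[6]=?,scc[7]=?)
step 2: low=(low[0]=0,low[1]=1,low[2]=?,low[3]=?,low[4]=?,low[5]=?,low[6]=?,low[7]=?); scc=(scc[0]=0,scc[1]=1,scc[2]=?,scc[3]=?,scc[4]=?,scc[5]=?,scc[6]=?,scc[7]=?)
step 3: low=(low[0]=0,low[1]=1,low[2]=2,low[3]=?,low[4]=?,low[5]=?,low[6]=?,low[7]=?); scc=(scc[0]=0,scc[1]=1,scc[2]=2,scc[3]=?,scc[4]=?,scc[5]=?,scc[6]=?,scc[7]=?)
step 4: low=(low[0]=0,low[1]=1,low[2]=2,low[3]=3,low[4]=?,low[5]=?,low[6]=?,low[7]=3); scc=(scc[0]=0,scc[1]=1,scc[2]=2,scc[3]=?,scc[4]=?,scc[5]=?,scc[6]=?,scc[7]=?)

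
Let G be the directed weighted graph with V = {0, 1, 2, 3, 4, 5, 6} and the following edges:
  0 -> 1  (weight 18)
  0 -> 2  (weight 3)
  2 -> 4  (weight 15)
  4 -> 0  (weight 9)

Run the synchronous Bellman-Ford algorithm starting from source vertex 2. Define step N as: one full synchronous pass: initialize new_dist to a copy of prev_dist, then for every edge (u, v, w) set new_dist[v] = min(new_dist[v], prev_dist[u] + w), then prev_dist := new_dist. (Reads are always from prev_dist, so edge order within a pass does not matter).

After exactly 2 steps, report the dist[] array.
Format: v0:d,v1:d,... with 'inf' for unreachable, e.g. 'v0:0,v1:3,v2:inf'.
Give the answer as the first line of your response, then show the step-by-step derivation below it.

v0:24,v1:inf,v2:0,v3:inf,v4:15,v5:inf,v6:inf

step 1: dist = v0:inf,v1:inf,v2:0,v3:inf,v4:15,v5:inf,v6:inf
step 2: dist = v0:24,v1:inf,v2:0,v3:inf,v4:15,v5:inf,v6:inf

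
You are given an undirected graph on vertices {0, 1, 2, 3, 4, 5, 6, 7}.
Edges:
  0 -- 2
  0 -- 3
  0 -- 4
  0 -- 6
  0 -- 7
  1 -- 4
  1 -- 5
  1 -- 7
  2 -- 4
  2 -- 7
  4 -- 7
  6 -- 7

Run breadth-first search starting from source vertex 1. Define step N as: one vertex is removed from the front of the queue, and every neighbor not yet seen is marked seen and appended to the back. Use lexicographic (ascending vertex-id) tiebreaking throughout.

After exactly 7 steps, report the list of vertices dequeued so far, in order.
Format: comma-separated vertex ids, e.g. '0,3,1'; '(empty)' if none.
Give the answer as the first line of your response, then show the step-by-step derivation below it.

1,4,5,7,0,2,6

step 1: dequeue 1; queue=[4,5,7]; order=1
step 2: dequeue 4; queue=[5,7,0,2]; order=1,4
step 3: dequeue 5; queue=[7,0,2]; order=1,4,5
step 4: dequeue 7; queue=[0,2,6]; order=1,4,5,7
step 5: dequeue 0; queue=[2,6,3]; order=1,4,5,7,0
step 6: dequeue 2; queue=[6,3]; order=1,4,5,7,0,2
step 7: dequeue 6; queue=[3]; order=1,4,5,7,0,2,6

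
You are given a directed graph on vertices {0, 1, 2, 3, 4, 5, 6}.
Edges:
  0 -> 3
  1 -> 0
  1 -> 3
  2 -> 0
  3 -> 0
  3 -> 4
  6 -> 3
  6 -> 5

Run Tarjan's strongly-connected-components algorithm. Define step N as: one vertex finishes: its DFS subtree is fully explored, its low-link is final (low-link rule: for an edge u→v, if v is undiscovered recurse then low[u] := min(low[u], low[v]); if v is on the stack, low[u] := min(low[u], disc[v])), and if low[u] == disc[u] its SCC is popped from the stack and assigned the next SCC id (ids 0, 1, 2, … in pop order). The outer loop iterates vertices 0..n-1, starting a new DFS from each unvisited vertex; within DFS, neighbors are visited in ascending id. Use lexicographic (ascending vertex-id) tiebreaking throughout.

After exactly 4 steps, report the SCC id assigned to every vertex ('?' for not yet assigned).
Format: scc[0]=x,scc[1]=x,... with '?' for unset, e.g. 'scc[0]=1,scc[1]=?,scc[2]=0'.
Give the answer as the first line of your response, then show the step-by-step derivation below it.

scc[0]=1,scc[1]=2,scc[2]=?,scc[3]=1,scc[4]=0,scc[5]=?,scc[6]=?

step 1: low=(low[0]=0,low[1]=?,low[2]=?,low[3]=0,low[4]=2,low[5]=?,low[6]=?); scc=(scc[0]=?,scc[1]=?,scc[2]=?,scc[3]=?,scc[4]=0,scc[5]=?,scc[6]=?)
step 2: low=(low[0]=0,low[1]=?,low[2]=?,low[3]=0,low[4]=2,low[5]=?,low[6]=?); scc=(scc[0]=?,scc[1]=?,scc[2]=?,scc[3]=?,scc[4]=0,scc[5]=?,scc[6]=?)
step 3: low=(low[0]=0,low[1]=?,low[2]=?,low[3]=0,low[4]=2,low[5]=?,low[6]=?); scc=(scc[0]=1,scc[1]=?,scc[2]=?,scc[3]=1,scc[4]=0,scc[5]=?,scc[6]=?)
step 4: low=(low[0]=0,low[1]=3,low[2]=?,low[3]=0,low[4]=2,low[5]=?,low[6]=?); scc=(scc[0]=1,scc[1]=2,scc[2]=?,scc[3]=1,scc[4]=0,scc[5]=?,scc[6]=?)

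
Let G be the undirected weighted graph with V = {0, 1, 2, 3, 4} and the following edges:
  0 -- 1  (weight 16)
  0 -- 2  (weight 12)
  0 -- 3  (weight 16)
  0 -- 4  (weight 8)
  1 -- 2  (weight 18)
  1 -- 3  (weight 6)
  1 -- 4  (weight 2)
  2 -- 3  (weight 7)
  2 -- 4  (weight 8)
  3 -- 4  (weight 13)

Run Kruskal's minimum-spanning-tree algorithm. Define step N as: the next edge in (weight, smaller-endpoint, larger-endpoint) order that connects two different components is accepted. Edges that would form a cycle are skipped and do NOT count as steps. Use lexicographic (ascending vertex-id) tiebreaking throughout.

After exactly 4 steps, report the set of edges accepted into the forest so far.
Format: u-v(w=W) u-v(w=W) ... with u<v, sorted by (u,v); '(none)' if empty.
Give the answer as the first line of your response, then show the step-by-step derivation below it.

0-4(w=8) 1-3(w=6) 1-4(w=2) 2-3(w=7)

step 1: add edge 1-4 (w=2); MST = {1-4(w=2)}
step 2: add edge 1-3 (w=6); MST = {1-3(w=6) 1-4(w=2)}
step 3: add edge 2-3 (w=7); MST = {1-3(w=6) 1-4(w=2) 2-3(w=7)}
step 4: add edge 0-4 (w=8); MST = {0-4(w=8) 1-3(w=6) 1-4(w=2) 2-3(w=7)}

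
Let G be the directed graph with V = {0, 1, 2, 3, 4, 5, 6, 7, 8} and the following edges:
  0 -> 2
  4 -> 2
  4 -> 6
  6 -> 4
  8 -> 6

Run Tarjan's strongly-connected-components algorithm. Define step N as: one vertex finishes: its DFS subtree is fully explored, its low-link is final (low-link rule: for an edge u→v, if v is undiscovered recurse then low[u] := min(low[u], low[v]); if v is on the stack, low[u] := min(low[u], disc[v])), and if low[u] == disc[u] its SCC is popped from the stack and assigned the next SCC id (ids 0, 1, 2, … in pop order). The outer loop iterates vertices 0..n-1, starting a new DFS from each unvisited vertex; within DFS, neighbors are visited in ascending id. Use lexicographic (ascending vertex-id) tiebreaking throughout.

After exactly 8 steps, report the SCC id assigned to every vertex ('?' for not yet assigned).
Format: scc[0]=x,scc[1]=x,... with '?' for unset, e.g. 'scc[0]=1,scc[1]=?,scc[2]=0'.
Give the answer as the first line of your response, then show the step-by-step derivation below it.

scc[0]=1,scc[1]=2,scc[2]=0,scc[3]=3,scc[4]=4,scc[5]=5,scc[6]=4,scc[7]=6,scc[8]=?

step 1: low=(low[0]=0,low[1]=?,low[2]=1,low[3]=?,low[4]=?,low[5]=?,low[6]=?,low[7]=?,low[8]=?); scc=(scc[0]=?,scc[1]=?,scc[2]=0,scc[3]=?,scc[4]=?,scc[5]=?,scc[6]=?,scc[7]=?,scc[8]=?)
step 2: low=(low[0]=0,low[1]=?,low[2]=1,low[3]=?,low[4]=?,low[5]=?,low[6]=?,low[7]=?,low[8]=?); scc=(scc[0]=1,scc[1]=?,scc[2]=0,scc[3]=?,scc[4]=?,scc[5]=?,scc[6]=?,scc[7]=?,scc[8]=?)
step 3: low=(low[0]=0,low[1]=2,low[2]=1,low[3]=?,low[4]=?,low[5]=?,low[6]=?,low[7]=?,low[8]=?); scc=(scc[0]=1,scc[1]=2,scc[2]=0,scc[3]=?,scc[4]=?,scc[5]=?,scc[6]=?,scc[7]=?,scc[8]=?)
step 4: low=(low[0]=0,low[1]=2,low[2]=1,low[3]=3,low[4]=?,low[5]=?,low[6]=?,low[7]=?,low[8]=?); scc=(scc[0]=1,scc[1]=2,scc[2]=0,scc[3]=3,scc[4]=?,scc[5]=?,scc[6]=?,scc[7]=?,scc[8]=?)
step 5: low=(low[0]=0,low[1]=2,low[2]=1,low[3]=3,low[4]=4,low[5]=?,low[6]=4,low[7]=?,low[8]=?); scc=(scc[0]=1,scc[1]=2,scc[2]=0,scc[3]=3,scc[4]=?,scc[5]=?,scc[6]=?,scc[7]=?,scc[8]=?)
step 6: low=(low[0]=0,low[1]=2,low[2]=1,low[3]=3,low[4]=4,low[5]=?,low[6]=4,low[7]=?,low[8]=?); scc=(scc[0]=1,scc[1]=2,scc[2]=0,scc[3]=3,scc[4]=4,scc[5]=?,scc[6]=4,scc[7]=?,scc[8]=?)
step 7: low=(low[0]=0,low[1]=2,low[2]=1,low[3]=3,low[4]=4,low[5]=6,low[6]=4,low[7]=?,low[8]=?); scc=(scc[0]=1,scc[1]=2,scc[2]=0,scc[3]=3,scc[4]=4,scc[5]=5,scc[6]=4,scc[7]=?,scc[8]=?)
step 8: low=(low[0]=0,low[1]=2,low[2]=1,low[3]=3,low[4]=4,low[5]=6,low[6]=4,low[7]=7,low[8]=?); scc=(scc[0]=1,scc[1]=2,scc[2]=0,scc[3]=3,scc[4]=4,scc[5]=5,scc[6]=4,scc[7]=6,scc[8]=?)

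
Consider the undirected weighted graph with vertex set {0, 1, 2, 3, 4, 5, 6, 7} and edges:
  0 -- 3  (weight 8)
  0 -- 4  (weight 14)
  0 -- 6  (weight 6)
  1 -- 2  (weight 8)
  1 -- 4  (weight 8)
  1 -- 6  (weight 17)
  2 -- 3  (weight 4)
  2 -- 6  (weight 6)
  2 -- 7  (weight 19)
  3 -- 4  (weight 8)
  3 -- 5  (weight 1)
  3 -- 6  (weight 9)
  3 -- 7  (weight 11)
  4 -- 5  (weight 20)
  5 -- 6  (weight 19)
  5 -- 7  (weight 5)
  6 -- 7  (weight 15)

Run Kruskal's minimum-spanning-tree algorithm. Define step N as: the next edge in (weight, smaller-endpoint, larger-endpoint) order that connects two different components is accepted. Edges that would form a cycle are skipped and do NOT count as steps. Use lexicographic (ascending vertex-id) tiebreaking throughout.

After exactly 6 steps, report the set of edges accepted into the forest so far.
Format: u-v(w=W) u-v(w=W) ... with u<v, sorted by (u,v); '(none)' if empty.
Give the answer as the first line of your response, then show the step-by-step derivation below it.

0-6(w=6) 1-2(w=8) 2-3(w=4) 2-6(w=6) 3-5(w=1) 5-7(w=5)

step 1: add edge 3-5 (w=1); MST = {3-5(w=1)}
step 2: add edge 2-3 (w=4); MST = {2-3(w=4) 3-5(w=1)}
step 3: add edge 5-7 (w=5); MST = {2-3(w=4) 3-5(w=1) 5-7(w=5)}
step 4: add edge 0-6 (w=6); MST = {0-6(w=6) 2-3(w=4) 3-5(w=1) 5-7(w=5)}
step 5: add edge 2-6 (w=6); MST = {0-6(w=6) 2-3(w=4) 2-6(w=6) 3-5(w=1) 5-7(w=5)}
step 6: add edge 1-2 (w=8); MST = {0-6(w=6) 1-2(w=8) 2-3(w=4) 2-6(w=6) 3-5(w=1) 5-7(w=5)}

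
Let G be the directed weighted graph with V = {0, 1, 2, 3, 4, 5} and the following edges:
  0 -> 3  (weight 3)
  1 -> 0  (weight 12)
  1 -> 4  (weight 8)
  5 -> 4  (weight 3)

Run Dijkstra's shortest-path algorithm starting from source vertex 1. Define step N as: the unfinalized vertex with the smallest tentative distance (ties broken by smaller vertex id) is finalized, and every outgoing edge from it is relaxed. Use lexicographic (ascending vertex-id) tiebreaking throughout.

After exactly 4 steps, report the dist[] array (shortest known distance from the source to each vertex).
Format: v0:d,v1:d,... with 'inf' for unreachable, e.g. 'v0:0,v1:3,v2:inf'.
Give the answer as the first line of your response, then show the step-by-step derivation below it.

v0:12,v1:0,v2:inf,v3:15,v4:8,v5:inf

step 1: dist = v0:12,v1:0,v2:inf,v3:inf,v4:8,v5:inf
step 2: dist = v0:12,v1:0,v2:inf,v3:inf,v4:8,v5:inf
step 3: dist = v0:12,v1:0,v2:inf,v3:15,v4:8,v5:inf
step 4: dist = v0:12,v1:0,v2:inf,v3:15,v4:8,v5:inf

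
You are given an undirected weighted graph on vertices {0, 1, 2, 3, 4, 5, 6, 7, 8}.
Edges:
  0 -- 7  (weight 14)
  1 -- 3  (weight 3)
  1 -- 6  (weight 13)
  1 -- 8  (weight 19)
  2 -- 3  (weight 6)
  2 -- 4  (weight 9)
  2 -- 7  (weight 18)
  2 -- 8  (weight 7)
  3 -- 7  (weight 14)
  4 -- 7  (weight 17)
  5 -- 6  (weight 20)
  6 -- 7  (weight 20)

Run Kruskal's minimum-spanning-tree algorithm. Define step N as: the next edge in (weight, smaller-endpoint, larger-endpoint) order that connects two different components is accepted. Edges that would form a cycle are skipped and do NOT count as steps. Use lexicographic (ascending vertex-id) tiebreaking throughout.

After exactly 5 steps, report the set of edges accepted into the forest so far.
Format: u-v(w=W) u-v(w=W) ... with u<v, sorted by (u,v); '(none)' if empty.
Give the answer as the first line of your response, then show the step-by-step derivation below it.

1-3(w=3) 1-6(w=13) 2-3(w=6) 2-4(w=9) 2-8(w=7)

step 1: add edge 1-3 (w=3); MST = {1-3(w=3)}
step 2: add edge 2-3 (w=6); MST = {1-3(w=3) 2-3(w=6)}
step 3: add edge 2-8 (w=7); MST = {1-3(w=3) 2-3(w=6) 2-8(w=7)}
step 4: add edge 2-4 (w=9); MST = {1-3(w=3) 2-3(w=6) 2-4(w=9) 2-8(w=7)}
step 5: add edge 1-6 (w=13); MST = {1-3(w=3) 1-6(w=13) 2-3(w=6) 2-4(w=9) 2-8(w=7)}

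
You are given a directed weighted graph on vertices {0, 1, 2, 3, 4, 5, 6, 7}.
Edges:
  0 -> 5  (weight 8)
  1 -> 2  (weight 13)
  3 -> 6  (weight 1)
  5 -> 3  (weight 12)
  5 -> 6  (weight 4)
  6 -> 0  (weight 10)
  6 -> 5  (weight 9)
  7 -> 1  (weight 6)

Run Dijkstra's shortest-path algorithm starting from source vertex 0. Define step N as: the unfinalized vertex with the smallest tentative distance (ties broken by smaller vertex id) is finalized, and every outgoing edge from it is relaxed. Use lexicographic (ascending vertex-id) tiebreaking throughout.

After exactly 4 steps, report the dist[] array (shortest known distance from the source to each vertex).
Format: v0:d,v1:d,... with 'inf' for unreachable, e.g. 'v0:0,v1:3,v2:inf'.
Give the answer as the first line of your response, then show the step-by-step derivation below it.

v0:0,v1:inf,v2:inf,v3:20,v4:inf,v5:8,v6:12,v7:inf

step 1: dist = v0:0,v1:inf,v2:inf,v3:inf,v4:inf,v5:8,v6:inf,v7:inf
step 2: dist = v0:0,v1:inf,v2:inf,v3:20,v4:inf,v5:8,v6:12,v7:inf
step 3: dist = v0:0,v1:inf,v2:inf,v3:20,v4:inf,v5:8,v6:12,v7:inf
step 4: dist = v0:0,v1:inf,v2:inf,v3:20,v4:inf,v5:8,v6:12,v7:inf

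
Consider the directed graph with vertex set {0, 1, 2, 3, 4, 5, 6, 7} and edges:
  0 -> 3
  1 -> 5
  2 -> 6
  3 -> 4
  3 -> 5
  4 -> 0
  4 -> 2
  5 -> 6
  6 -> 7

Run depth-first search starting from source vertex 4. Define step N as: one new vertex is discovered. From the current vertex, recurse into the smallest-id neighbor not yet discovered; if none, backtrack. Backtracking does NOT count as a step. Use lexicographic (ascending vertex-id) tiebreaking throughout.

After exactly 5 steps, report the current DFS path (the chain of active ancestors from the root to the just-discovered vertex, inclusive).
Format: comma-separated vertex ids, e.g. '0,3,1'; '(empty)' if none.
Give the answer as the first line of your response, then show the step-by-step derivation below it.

4,0,3,5,6

step 1: discover 4; path=4; order=4
step 2: discover 0; path=4>0; order=4,0
step 3: discover 3; path=4>0>3; order=4,0,3
step 4: discover 5; path=4>0>3>5; order=4,0,3,5
step 5: discover 6; path=4>0>3>5>6; order=4,0,3,5,6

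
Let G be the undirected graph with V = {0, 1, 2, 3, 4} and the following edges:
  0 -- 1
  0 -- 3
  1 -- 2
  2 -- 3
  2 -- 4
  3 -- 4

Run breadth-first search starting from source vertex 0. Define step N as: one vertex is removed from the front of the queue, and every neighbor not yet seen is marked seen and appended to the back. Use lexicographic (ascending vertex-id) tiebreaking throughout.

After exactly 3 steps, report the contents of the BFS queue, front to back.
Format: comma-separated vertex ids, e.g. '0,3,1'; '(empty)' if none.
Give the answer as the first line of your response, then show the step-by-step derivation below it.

2,4

step 1: dequeue 0; queue=[1,3]; order=0
step 2: dequeue 1; queue=[3,2]; order=0,1
step 3: dequeue 3; queue=[2,4]; order=0,1,3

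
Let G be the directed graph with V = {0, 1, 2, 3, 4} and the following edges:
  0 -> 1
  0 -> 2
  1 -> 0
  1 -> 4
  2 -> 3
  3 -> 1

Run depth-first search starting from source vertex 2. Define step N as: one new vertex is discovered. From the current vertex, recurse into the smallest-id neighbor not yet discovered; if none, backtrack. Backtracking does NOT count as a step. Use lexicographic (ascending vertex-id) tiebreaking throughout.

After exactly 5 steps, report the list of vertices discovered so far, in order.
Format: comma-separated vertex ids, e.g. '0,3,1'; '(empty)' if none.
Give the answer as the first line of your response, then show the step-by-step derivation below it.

2,3,1,0,4

step 1: discover 2; path=2; order=2
step 2: discover 3; path=2>3; order=2,3
step 3: discover 1; path=2>3>1; order=2,3,1
step 4: discover 0; path=2>3>1>0; order=2,3,1,0
step 5: discover 4; path=2>3>1>4; order=2,3,1,0,4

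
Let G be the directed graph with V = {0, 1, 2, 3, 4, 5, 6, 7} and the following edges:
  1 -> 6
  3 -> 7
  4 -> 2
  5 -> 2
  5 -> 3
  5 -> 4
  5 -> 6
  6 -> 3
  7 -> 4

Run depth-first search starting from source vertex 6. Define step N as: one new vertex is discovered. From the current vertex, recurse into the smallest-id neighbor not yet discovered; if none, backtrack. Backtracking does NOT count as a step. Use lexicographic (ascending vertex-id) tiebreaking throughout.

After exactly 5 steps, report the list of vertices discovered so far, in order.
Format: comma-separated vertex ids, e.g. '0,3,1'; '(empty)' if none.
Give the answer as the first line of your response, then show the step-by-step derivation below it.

6,3,7,4,2

step 1: discover 6; path=6; order=6
step 2: discover 3; path=6>3; order=6,3
step 3: discover 7; path=6>3>7; order=6,3,7
step 4: discover 4; path=6>3>7>4; order=6,3,7,4
step 5: discover 2; path=6>3>7>4>2; order=6,3,7,4,2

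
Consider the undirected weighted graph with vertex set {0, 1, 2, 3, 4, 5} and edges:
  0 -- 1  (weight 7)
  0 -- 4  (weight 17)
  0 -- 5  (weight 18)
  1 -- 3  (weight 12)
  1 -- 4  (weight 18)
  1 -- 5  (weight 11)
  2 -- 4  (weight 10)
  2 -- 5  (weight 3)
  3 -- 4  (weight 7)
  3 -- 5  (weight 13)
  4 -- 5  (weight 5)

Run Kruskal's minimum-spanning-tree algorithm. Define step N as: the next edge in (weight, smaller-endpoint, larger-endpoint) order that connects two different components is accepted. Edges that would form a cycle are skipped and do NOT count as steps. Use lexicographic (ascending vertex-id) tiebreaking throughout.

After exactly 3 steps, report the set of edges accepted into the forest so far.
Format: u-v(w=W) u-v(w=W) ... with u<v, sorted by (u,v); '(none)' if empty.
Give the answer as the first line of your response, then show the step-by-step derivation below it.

0-1(w=7) 2-5(w=3) 4-5(w=5)

step 1: add edge 2-5 (w=3); MST = {2-5(w=3)}
step 2: add edge 4-5 (w=5); MST = {2-5(w=3) 4-5(w=5)}
step 3: add edge 0-1 (w=7); MST = {0-1(w=7) 2-5(w=3) 4-5(w=5)}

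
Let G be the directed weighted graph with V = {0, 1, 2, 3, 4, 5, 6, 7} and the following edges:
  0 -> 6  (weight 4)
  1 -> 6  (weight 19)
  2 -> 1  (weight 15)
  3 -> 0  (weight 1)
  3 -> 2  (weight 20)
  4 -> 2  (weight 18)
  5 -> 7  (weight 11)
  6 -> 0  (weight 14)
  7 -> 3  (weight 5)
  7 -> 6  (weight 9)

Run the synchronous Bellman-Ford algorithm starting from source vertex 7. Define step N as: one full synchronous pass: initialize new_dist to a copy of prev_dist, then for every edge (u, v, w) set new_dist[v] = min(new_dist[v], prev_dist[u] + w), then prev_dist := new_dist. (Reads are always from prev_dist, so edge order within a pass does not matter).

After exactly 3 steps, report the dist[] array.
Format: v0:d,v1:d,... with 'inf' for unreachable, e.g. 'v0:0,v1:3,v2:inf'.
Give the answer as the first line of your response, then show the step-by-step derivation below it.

v0:6,v1:40,v2:25,v3:5,v4:inf,v5:inf,v6:9,v7:0

step 1: dist = v0:inf,v1:inf,v2:inf,v3:5,v4:inf,v5:inf,v6:9,v7:0
step 2: dist = v0:6,v1:inf,v2:25,v3:5,v4:inf,v5:inf,v6:9,v7:0
step 3: dist = v0:6,v1:40,v2:25,v3:5,v4:inf,v5:inf,v6:9,v7:0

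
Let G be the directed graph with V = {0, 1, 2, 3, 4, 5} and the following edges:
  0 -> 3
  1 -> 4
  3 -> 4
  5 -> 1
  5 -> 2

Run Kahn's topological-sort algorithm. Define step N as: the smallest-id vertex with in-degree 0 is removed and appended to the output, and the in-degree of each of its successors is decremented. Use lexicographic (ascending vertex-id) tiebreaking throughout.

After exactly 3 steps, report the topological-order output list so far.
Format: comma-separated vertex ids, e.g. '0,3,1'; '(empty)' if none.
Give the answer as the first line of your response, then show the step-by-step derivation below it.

0,3,5

step 1: output 0; order=[0]; indeg=(0,1,1,0,2,0)
step 2: output 3; order=[0,3]; indeg=(0,1,1,0,1,0)
step 3: output 5; order=[0,3,5]; indeg=(0,0,0,0,1,0)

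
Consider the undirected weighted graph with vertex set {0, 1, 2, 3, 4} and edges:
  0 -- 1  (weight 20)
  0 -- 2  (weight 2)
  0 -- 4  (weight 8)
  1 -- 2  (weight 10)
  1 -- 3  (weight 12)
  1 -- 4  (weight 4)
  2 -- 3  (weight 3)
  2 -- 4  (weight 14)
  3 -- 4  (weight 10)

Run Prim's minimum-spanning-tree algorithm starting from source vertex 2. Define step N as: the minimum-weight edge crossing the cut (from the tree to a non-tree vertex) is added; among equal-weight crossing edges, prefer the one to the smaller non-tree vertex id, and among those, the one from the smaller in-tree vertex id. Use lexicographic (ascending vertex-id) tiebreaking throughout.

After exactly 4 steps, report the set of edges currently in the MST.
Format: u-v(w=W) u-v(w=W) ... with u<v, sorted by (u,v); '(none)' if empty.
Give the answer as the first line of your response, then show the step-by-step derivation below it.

0-2(w=2) 0-4(w=8) 1-4(w=4) 2-3(w=3)

step 1: add edge 0-2 (w=2); MST = {0-2(w=2)}
step 2: add edge 2-3 (w=3); MST = {0-2(w=2) 2-3(w=3)}
step 3: add edge 0-4 (w=8); MST = {0-2(w=2) 0-4(w=8) 2-3(w=3)}
step 4: add edge 1-4 (w=4); MST = {0-2(w=2) 0-4(w=8) 1-4(w=4) 2-3(w=3)}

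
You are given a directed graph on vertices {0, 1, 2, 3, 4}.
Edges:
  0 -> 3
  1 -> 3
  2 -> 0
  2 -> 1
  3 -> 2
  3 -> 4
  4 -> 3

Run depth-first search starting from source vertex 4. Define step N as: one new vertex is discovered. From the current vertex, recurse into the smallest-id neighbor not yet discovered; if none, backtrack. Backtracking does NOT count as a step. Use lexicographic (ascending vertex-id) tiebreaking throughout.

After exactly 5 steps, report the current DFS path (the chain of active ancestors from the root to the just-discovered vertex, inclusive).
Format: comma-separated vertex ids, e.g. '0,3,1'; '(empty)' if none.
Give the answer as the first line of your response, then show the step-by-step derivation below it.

4,3,2,1

step 1: discover 4; path=4; order=4
step 2: discover 3; path=4>3; order=4,3
step 3: discover 2; path=4>3>2; order=4,3,2
step 4: discover 0; path=4>3>2>0; order=4,3,2,0
step 5: discover 1; path=4>3>2>1; order=4,3,2,0,1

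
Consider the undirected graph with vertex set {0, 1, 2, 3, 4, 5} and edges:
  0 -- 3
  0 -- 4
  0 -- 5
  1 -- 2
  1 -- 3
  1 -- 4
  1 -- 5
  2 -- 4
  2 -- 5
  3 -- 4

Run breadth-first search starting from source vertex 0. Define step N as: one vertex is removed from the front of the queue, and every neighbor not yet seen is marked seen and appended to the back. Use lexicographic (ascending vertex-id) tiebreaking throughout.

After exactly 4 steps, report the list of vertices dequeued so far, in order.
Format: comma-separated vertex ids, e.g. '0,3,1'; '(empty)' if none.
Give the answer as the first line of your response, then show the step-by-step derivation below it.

0,3,4,5

step 1: dequeue 0; queue=[3,4,5]; order=0
step 2: dequeue 3; queue=[4,5,1]; order=0,3
step 3: dequeue 4; queue=[5,1,2]; order=0,3,4
step 4: dequeue 5; queue=[1,2]; order=0,3,4,5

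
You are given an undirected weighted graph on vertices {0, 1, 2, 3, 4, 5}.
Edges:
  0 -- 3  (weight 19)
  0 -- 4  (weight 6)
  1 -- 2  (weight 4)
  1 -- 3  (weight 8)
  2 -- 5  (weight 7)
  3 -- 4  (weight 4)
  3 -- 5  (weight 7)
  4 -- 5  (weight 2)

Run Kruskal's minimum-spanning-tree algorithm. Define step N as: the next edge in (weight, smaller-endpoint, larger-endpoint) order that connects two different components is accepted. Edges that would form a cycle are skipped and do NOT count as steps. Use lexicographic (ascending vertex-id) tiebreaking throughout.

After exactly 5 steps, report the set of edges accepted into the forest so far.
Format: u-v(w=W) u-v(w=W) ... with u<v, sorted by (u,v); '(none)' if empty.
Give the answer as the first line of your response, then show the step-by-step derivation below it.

0-4(w=6) 1-2(w=4) 2-5(w=7) 3-4(w=4) 4-5(w=2)

step 1: add edge 4-5 (w=2); MST = {4-5(w=2)}
step 2: add edge 1-2 (w=4); MST = {1-2(w=4) 4-5(w=2)}
step 3: add edge 3-4 (w=4); MST = {1-2(w=4) 3-4(w=4) 4-5(w=2)}
step 4: add edge 0-4 (w=6); MST = {0-4(w=6) 1-2(w=4) 3-4(w=4) 4-5(w=2)}
step 5: add edge 2-5 (w=7); MST = {0-4(w=6) 1-2(w=4) 2-5(w=7) 3-4(w=4) 4-5(w=2)}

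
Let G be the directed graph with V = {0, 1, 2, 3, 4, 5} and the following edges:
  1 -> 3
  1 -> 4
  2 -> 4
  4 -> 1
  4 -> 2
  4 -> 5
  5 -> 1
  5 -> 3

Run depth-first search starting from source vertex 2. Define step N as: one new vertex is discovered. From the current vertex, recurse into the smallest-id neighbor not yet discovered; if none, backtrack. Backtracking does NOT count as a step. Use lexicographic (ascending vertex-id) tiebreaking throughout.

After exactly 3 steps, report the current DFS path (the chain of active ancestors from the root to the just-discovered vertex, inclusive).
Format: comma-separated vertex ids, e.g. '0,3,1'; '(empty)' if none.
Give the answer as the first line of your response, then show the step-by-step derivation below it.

2,4,1

step 1: discover 2; path=2; order=2
step 2: discover 4; path=2>4; order=2,4
step 3: discover 1; path=2>4>1; order=2,4,1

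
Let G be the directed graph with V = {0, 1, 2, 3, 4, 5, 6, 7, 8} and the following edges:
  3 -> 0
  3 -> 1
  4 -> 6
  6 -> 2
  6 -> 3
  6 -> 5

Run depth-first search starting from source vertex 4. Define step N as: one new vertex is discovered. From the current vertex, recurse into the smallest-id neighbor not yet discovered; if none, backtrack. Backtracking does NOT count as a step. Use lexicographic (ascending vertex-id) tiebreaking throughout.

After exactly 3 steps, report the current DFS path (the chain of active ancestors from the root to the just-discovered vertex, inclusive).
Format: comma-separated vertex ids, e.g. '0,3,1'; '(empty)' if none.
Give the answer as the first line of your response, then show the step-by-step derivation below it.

4,6,2

step 1: discover 4; path=4; order=4
step 2: discover 6; path=4>6; order=4,6
step 3: discover 2; path=4>6>2; order=4,6,2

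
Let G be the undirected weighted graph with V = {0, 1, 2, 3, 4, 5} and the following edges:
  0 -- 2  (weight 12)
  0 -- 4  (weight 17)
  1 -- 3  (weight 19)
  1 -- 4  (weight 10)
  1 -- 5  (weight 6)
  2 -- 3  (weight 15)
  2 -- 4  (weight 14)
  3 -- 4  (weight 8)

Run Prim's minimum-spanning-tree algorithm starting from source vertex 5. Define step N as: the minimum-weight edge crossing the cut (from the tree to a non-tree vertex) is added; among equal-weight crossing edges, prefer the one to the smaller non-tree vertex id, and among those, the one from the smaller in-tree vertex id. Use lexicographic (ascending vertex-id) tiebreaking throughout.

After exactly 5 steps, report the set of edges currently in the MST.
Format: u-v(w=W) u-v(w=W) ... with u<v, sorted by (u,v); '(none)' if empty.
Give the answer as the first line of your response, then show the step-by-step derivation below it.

0-2(w=12) 1-4(w=10) 1-5(w=6) 2-4(w=14) 3-4(w=8)

step 1: add edge 1-5 (w=6); MST = {1-5(w=6)}
step 2: add edge 1-4 (w=10); MST = {1-4(w=10) 1-5(w=6)}
step 3: add edge 3-4 (w=8); MST = {1-4(w=10) 1-5(w=6) 3-4(w=8)}
step 4: add edge 2-4 (w=14); MST = {1-4(w=10) 1-5(w=6) 2-4(w=14) 3-4(w=8)}
step 5: add edge 0-2 (w=12); MST = {0-2(w=12) 1-4(w=10) 1-5(w=6) 2-4(w=14) 3-4(w=8)}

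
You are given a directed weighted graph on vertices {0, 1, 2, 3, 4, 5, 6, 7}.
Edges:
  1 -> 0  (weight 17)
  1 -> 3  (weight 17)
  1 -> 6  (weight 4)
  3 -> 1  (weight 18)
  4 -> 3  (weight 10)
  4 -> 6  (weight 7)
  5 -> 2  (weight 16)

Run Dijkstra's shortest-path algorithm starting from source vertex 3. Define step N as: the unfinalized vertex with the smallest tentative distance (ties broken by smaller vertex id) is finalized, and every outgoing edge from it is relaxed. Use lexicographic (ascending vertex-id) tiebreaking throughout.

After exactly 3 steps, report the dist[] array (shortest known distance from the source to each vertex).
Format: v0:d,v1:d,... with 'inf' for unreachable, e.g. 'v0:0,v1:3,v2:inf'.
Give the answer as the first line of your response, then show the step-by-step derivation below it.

v0:35,v1:18,v2:inf,v3:0,v4:inf,v5:inf,v6:22,v7:inf

step 1: dist = v0:inf,v1:18,v2:inf,v3:0,v4:inf,v5:inf,v6:inf,v7:inf
step 2: dist = v0:35,v1:18,v2:inf,v3:0,v4:inf,v5:inf,v6:22,v7:inf
step 3: dist = v0:35,v1:18,v2:inf,v3:0,v4:inf,v5:inf,v6:22,v7:inf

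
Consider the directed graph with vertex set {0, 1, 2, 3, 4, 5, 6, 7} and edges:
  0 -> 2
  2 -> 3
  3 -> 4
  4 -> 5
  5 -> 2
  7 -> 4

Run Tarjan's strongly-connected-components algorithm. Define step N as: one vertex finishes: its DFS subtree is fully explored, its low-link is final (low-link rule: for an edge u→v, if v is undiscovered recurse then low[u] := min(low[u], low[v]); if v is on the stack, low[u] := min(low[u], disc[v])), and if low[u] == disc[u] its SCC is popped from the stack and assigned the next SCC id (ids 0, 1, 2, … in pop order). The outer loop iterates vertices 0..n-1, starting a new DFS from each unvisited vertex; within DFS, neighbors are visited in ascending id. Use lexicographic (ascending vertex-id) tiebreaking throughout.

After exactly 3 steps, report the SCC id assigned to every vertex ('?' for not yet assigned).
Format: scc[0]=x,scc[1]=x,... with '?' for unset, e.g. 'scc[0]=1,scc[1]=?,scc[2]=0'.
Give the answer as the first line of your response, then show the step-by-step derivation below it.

scc[0]=?,scc[1]=?,scc[2]=?,scc[3]=?,scc[4]=?,scc[5]=?,scc[6]=?,scc[7]=?

step 1: low=(low[0]=0,low[1]=?,low[2]=1,low[3]=2,low[4]=3,low[5]=1,low[6]=?,low[7]=?); scc=(scc[0]=?,scc[1]=?,scc[2]=?,scc[3]=?,scc[4]=?,scc[5]=?,scc[6]=?,scc[7]=?)
step 2: low=(low[0]=0,low[1]=?,low[2]=1,low[3]=2,low[4]=1,low[5]=1,low[6]=?,low[7]=?); scc=(scc[0]=?,scc[1]=?,scc[2]=?,scc[3]=?,scc[4]=?,scc[5]=?,scc[6]=?,scc[7]=?)
step 3: low=(low[0]=0,low[1]=?,low[2]=1,low[3]=1,low[4]=1,low[5]=1,low[6]=?,low[7]=?); scc=(scc[0]=?,scc[1]=?,scc[2]=?,scc[3]=?,scc[4]=?,scc[5]=?,scc[6]=?,scc[7]=?)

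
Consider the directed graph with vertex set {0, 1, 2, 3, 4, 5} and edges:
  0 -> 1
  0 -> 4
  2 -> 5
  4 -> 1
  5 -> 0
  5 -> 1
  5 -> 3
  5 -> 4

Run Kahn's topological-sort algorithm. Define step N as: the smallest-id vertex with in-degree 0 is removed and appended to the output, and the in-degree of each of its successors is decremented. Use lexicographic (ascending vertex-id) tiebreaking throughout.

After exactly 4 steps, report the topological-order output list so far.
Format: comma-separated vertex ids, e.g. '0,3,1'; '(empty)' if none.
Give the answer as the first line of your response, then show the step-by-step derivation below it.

2,5,0,3

step 1: output 2; order=[2]; indeg=(1,3,0,1,2,0)
step 2: output 5; order=[2,5]; indeg=(0,2,0,0,1,0)
step 3: output 0; order=[2,5,0]; indeg=(0,1,0,0,0,0)
step 4: output 3; order=[2,5,0,3]; indeg=(0,1,0,0,0,0)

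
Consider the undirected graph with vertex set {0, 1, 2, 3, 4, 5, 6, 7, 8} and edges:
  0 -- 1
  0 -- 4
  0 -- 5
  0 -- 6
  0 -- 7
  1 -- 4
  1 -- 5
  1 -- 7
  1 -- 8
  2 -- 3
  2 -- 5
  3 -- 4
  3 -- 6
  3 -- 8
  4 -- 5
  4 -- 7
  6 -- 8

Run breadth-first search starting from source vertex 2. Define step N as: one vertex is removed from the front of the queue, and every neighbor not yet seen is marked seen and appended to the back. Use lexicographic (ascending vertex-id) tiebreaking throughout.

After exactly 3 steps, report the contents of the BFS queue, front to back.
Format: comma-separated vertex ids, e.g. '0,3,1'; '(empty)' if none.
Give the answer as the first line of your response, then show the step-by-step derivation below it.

4,6,8,0,1

step 1: dequeue 2; queue=[3,5]; order=2
step 2: dequeue 3; queue=[5,4,6,8]; order=2,3
step 3: dequeue 5; queue=[4,6,8,0,1]; order=2,3,5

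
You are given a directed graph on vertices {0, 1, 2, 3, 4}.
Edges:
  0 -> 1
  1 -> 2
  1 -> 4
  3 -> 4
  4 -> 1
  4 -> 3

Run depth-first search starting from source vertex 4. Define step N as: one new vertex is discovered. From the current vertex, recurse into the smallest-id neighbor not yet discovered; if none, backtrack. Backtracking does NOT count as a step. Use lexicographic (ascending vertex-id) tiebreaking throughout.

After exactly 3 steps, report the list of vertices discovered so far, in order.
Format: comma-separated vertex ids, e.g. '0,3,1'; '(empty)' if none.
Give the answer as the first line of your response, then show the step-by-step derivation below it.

4,1,2

step 1: discover 4; path=4; order=4
step 2: discover 1; path=4>1; order=4,1
step 3: discover 2; path=4>1>2; order=4,1,2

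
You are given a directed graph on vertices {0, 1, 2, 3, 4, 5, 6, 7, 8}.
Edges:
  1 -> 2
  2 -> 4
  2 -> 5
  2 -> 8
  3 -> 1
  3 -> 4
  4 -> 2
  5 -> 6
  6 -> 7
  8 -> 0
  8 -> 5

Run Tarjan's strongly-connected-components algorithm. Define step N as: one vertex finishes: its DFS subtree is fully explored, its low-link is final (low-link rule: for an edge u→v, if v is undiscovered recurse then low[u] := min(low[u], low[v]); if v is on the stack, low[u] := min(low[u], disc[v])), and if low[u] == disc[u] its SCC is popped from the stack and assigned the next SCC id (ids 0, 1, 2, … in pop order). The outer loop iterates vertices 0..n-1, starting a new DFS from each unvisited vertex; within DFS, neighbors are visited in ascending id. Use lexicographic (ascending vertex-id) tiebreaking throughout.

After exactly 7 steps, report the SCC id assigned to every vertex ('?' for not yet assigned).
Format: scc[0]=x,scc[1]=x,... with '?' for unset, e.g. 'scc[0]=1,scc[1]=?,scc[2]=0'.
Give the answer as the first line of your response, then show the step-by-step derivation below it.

scc[0]=0,scc[1]=?,scc[2]=5,scc[3]=?,scc[4]=5,scc[5]=3,scc[6]=2,scc[7]=1,scc[8]=4

step 1: low=(low[0]=0,low[1]=?,low[2]=?,low[3]=?,low[4]=?,low[5]=?,low[6]=?,low[7]=?,low[8]=?); scc=(scc[0]=0,scc[1]=?,scc[2]=?,scc[3]=?,scc[4]=?,scc[5]=?,scc[6]=?,scc[7]=?,scc[8]=?)
step 2: low=(low[0]=0,low[1]=1,low[2]=2,low[3]=?,low[4]=2,low[5]=?,low[6]=?,low[7]=?,low[8]=?); scc=(scc[0]=0,scc[1]=?,scc[2]=?,scc[3]=?,scc[4]=?,scc[5]=?,scc[6]=?,scc[7]=?,scc[8]=?)
step 3: low=(low[0]=0,low[1]=1,low[2]=2,low[3]=?,low[4]=2,low[5]=4,low[6]=5,low[7]=6,low[8]=?); scc=(scc[0]=0,scc[1]=?,scc[2]=?,scc[3]=?,scc[4]=?,scc[5]=?,scc[6]=?,scc[7]=1,scc[8]=?)
step 4: low=(low[0]=0,low[1]=1,low[2]=2,low[3]=?,low[4]=2,low[5]=4,low[6]=5,low[7]=6,low[8]=?); scc=(scc[0]=0,scc[1]=?,scc[2]=?,scc[3]=?,scc[4]=?,scc[5]=?,scc[6]=2,scc[7]=1,scc[8]=?)
step 5: low=(low[0]=0,low[1]=1,low[2]=2,low[3]=?,low[4]=2,low[5]=4,low[6]=5,low[7]=6,low[8]=?); scc=(scc[0]=0,scc[1]=?,scc[2]=?,scc[3]=?,scc[4]=?,scc[5]=3,scc[6]=2,scc[7]=1,scc[8]=?)
step 6: low=(low[0]=0,low[1]=1,low[2]=2,low[3]=?,low[4]=2,low[5]=4,low[6]=5,low[7]=6,low[8]=7); scc=(scc[0]=0,scc[1]=?,scc[2]=?,scc[3]=?,scc[4]=?,scc[5]=3,scc[6]=2,scc[7]=1,scc[8]=4)
step 7: low=(low[0]=0,low[1]=1,low[2]=2,low[3]=?,low[4]=2,low[5]=4,low[6]=5,low[7]=6,low[8]=7); scc=(scc[0]=0,scc[1]=?,scc[2]=5,scc[3]=?,scc[4]=5,scc[5]=3,scc[6]=2,scc[7]=1,scc[8]=4)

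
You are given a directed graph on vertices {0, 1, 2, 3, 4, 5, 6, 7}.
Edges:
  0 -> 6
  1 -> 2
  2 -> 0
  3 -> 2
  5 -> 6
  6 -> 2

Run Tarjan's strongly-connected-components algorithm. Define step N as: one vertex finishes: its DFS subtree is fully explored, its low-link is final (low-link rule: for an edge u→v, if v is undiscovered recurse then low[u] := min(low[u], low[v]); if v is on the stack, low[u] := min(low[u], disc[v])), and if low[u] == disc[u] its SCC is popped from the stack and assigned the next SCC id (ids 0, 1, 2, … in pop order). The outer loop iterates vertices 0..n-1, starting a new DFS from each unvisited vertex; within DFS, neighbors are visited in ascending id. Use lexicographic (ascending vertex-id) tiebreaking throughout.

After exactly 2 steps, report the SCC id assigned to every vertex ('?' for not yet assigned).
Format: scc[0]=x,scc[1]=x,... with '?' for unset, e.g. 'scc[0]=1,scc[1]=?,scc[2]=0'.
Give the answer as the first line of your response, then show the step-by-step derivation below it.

scc[0]=?,scc[1]=?,scc[2]=?,scc[3]=?,scc[4]=?,scc[5]=?,scc[6]=?,scc[7]=?

step 1: low=(low[0]=0,low[1]=?,low[2]=0,low[3]=?,low[4]=?,low[5]=?,low[6]=1,low[7]=?); scc=(scc[0]=?,scc[1]=?,scc[2]=?,scc[3]=?,scc[4]=?,scc[5]=?,scc[6]=?,scc[7]=?)
step 2: low=(low[0]=0,low[1]=?,low[2]=0,low[3]=?,low[4]=?,low[5]=?,low[6]=0,low[7]=?); scc=(scc[0]=?,scc[1]=?,scc[2]=?,scc[3]=?,scc[4]=?,scc[5]=?,scc[6]=?,scc[7]=?)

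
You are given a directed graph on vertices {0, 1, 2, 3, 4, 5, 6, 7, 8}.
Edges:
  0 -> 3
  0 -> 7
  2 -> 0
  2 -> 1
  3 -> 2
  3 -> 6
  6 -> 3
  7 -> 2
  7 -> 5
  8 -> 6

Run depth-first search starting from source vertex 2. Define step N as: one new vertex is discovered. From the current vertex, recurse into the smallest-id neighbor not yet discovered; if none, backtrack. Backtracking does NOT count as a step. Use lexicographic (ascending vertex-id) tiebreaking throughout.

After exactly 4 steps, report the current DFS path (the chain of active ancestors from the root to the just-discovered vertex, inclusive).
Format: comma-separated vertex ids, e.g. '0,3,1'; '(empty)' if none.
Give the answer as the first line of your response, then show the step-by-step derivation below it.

2,0,3,6

step 1: discover 2; path=2; order=2
step 2: discover 0; path=2>0; order=2,0
step 3: discover 3; path=2>0>3; order=2,0,3
step 4: discover 6; path=2>0>3>6; order=2,0,3,6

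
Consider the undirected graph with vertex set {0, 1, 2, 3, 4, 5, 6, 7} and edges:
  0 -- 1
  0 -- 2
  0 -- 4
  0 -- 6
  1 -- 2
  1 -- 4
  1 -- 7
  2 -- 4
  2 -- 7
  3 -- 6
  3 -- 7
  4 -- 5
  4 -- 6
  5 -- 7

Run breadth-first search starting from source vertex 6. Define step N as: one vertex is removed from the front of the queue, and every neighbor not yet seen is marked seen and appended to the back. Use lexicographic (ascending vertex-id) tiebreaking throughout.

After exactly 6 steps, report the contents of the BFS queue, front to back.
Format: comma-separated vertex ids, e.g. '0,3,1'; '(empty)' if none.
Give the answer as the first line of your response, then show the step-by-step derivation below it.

7,5

step 1: dequeue 6; queue=[0,3,4]; order=6
step 2: dequeue 0; queue=[3,4,1,2]; order=6,0
step 3: dequeue 3; queue=[4,1,2,7]; order=6,0,3
step 4: dequeue 4; queue=[1,2,7,5]; order=6,0,3,4
step 5: dequeue 1; queue=[2,7,5]; order=6,0,3,4,1
step 6: dequeue 2; queue=[7,5]; order=6,0,3,4,1,2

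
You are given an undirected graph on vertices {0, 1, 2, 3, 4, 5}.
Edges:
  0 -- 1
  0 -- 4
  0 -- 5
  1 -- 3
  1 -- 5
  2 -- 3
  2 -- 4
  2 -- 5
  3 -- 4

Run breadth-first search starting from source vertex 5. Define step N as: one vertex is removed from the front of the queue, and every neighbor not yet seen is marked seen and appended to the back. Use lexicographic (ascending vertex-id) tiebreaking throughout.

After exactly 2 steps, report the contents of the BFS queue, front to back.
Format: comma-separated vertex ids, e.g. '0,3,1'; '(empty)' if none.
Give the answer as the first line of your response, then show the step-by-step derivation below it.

1,2,4

step 1: dequeue 5; queue=[0,1,2]; order=5
step 2: dequeue 0; queue=[1,2,4]; order=5,0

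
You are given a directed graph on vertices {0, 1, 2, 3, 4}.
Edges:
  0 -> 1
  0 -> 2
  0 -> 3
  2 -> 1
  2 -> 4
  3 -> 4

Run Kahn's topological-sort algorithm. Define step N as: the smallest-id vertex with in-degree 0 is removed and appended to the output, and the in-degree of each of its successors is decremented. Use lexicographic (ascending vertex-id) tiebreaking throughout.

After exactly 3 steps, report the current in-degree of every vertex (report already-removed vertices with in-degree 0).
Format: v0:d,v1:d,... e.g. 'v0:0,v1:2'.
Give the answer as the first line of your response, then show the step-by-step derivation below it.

v0:0,v1:0,v2:0,v3:0,v4:1

step 1: output 0; order=[0]; indeg=(0,1,0,0,2)
step 2: output 2; order=[0,2]; indeg=(0,0,0,0,1)
step 3: output 1; order=[0,2,1]; indeg=(0,0,0,0,1)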